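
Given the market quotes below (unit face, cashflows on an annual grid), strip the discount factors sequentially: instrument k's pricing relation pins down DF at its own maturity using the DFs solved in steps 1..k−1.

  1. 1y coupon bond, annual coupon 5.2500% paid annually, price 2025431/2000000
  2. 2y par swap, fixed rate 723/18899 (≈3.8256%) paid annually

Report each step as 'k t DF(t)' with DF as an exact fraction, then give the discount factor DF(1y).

step 1 [1y] bond c/1=21/400: DF=(2025431/2000000 − 21/400·(0))/(1+21/400) = 4811/5000 ≈ 0.962200
step 2 [2y] swap r/1=723/18899: DF=(1 − 723/18899·(0.962200))/(1+723/18899) = 9277/10000 ≈ 0.927700

1 1 4811/5000
2 2 9277/10000
DF(1y) = 4811/5000 ≈ 0.962200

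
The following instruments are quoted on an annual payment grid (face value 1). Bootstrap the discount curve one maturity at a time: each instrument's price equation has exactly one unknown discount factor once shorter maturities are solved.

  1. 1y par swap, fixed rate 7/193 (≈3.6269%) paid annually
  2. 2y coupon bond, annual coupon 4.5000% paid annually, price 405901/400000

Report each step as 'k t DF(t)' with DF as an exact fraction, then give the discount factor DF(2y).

1 1 193/200
2 2 1859/2000
DF(2y) = 1859/2000 ≈ 0.929500

step 1 [1y] swap r/1=7/193: DF=(1 − 7/193·(0))/(1+7/193) = 193/200 ≈ 0.965000
step 2 [2y] bond c/1=9/200: DF=(405901/400000 − 9/200·(0.965000))/(1+9/200) = 1859/2000 ≈ 0.929500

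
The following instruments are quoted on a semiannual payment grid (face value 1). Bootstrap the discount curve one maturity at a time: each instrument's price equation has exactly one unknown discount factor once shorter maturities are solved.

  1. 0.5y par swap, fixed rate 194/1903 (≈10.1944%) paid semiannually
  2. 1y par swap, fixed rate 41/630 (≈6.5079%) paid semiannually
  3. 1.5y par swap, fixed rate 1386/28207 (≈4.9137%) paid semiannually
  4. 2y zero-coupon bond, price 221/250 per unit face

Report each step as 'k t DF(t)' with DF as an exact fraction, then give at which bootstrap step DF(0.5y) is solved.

step 1 [0.5y] swap r/2=97/1903: DF=(1 − 97/1903·(0))/(1+97/1903) = 1903/2000 ≈ 0.951500
step 2 [1y] swap r/2=41/1260: DF=(1 − 41/1260·(0.951500))/(1+41/1260) = 1877/2000 ≈ 0.938500
step 3 [1.5y] swap r/2=693/28207: DF=(1 − 693/28207·(0.951500+0.938500))/(1+693/28207) = 9307/10000 ≈ 0.930700
step 4 [2y] zero: DF = P = 221/250 ≈ 0.884000

1 1/2 1903/2000
2 1 1877/2000
3 3/2 9307/10000
4 2 221/250
DF(0.5y) is solved at step 1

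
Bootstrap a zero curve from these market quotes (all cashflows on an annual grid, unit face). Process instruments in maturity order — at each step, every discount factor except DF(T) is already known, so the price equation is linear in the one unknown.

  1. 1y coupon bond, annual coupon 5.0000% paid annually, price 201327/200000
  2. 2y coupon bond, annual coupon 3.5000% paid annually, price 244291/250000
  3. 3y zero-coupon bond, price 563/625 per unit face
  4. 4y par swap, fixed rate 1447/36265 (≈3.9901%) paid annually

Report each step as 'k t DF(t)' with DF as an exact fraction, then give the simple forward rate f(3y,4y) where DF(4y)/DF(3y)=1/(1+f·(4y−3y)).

1 1 9587/10000
2 2 9117/10000
3 3 563/625
4 4 8553/10000
f(3y,4y) = ((563/625)/(8553/10000) − 1)/(1) = 455/8553 ≈ 5.3198%

step 1 [1y] bond c/1=1/20: DF=(201327/200000 − 1/20·(0))/(1+1/20) = 9587/10000 ≈ 0.958700
step 2 [2y] bond c/1=7/200: DF=(244291/250000 − 7/200·(0.958700))/(1+7/200) = 9117/10000 ≈ 0.911700
step 3 [3y] zero: DF = P = 563/625 ≈ 0.900800
step 4 [4y] swap r/1=1447/36265: DF=(1 − 1447/36265·(0.958700+0.911700+0.900800))/(1+1447/36265) = 8553/10000 ≈ 0.855300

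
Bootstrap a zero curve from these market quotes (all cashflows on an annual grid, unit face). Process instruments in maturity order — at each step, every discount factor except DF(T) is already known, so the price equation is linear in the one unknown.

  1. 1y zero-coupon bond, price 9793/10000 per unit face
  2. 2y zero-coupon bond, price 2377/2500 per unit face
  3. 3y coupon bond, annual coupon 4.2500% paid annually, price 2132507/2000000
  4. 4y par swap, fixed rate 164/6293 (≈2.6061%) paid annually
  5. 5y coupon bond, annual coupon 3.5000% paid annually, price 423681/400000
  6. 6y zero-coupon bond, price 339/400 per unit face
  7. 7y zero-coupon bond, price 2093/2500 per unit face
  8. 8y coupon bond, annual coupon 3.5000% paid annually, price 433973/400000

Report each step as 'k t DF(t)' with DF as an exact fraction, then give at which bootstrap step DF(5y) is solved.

step 1 [1y] zero: DF = P = 9793/10000 ≈ 0.979300
step 2 [2y] zero: DF = P = 2377/2500 ≈ 0.950800
step 3 [3y] bond c/1=17/400: DF=(2132507/2000000 − 17/400·(0.979300+0.950800))/(1+17/400) = 9441/10000 ≈ 0.944100
step 4 [4y] swap r/1=164/6293: DF=(1 − 164/6293·(0.979300+0.950800+0.944100))/(1+164/6293) = 1127/1250 ≈ 0.901600
step 5 [5y] bond c/1=7/200: DF=(423681/400000 − 7/200·(0.979300+0.950800+0.944100+0.901600))/(1+7/200) = 8957/10000 ≈ 0.895700
step 6 [6y] zero: DF = P = 339/400 ≈ 0.847500
step 7 [7y] zero: DF = P = 2093/2500 ≈ 0.837200
step 8 [8y] bond c/1=7/200: DF=(433973/400000 − 7/200·(0.979300+0.950800+0.944100+0.901600+0.895700+0.847500+0.837200))/(1+7/200) = 8333/10000 ≈ 0.833300

1 1 9793/10000
2 2 2377/2500
3 3 9441/10000
4 4 1127/1250
5 5 8957/10000
6 6 339/400
7 7 2093/2500
8 8 8333/10000
DF(5y) is solved at step 5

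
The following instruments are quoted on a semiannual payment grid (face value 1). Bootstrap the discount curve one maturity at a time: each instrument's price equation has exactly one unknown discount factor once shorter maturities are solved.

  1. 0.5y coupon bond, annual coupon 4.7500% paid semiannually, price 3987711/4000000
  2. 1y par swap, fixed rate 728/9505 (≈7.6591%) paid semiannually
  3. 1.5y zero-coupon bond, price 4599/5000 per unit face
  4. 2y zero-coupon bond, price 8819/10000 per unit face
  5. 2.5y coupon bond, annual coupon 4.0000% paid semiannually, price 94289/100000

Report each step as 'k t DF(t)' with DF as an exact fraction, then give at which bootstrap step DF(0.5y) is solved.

1 1/2 4869/5000
2 1 1159/1250
3 3/2 4599/5000
4 2 8819/10000
5 5/2 4259/5000
DF(0.5y) is solved at step 1

step 1 [0.5y] bond c/2=19/800: DF=(3987711/4000000 − 19/800·(0))/(1+19/800) = 4869/5000 ≈ 0.973800
step 2 [1y] swap r/2=364/9505: DF=(1 − 364/9505·(0.973800))/(1+364/9505) = 1159/1250 ≈ 0.927200
step 3 [1.5y] zero: DF = P = 4599/5000 ≈ 0.919800
step 4 [2y] zero: DF = P = 8819/10000 ≈ 0.881900
step 5 [2.5y] bond c/2=1/50: DF=(94289/100000 − 1/50·(0.973800+0.927200+0.919800+0.881900))/(1+1/50) = 4259/5000 ≈ 0.851800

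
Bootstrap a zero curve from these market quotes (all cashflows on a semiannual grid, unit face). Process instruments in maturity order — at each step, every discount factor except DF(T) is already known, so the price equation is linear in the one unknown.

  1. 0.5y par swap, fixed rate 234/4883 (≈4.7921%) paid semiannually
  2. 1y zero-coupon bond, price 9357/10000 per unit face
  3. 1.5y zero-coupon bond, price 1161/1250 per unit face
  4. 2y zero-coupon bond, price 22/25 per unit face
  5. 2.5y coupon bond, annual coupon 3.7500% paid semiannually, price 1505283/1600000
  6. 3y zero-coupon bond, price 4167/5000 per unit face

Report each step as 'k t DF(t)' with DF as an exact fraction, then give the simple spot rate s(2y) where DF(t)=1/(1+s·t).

1 1/2 4883/5000
2 1 9357/10000
3 3/2 1161/1250
4 2 22/25
5 5/2 171/200
6 3 4167/5000
s(2y) = (1/(22/25) − 1)/(2) = 3/44 ≈ 6.8182%

step 1 [0.5y] swap r/2=117/4883: DF=(1 − 117/4883·(0))/(1+117/4883) = 4883/5000 ≈ 0.976600
step 2 [1y] zero: DF = P = 9357/10000 ≈ 0.935700
step 3 [1.5y] zero: DF = P = 1161/1250 ≈ 0.928800
step 4 [2y] zero: DF = P = 22/25 ≈ 0.880000
step 5 [2.5y] bond c/2=3/160: DF=(1505283/1600000 − 3/160·(0.976600+0.935700+0.928800+0.880000))/(1+3/160) = 171/200 ≈ 0.855000
step 6 [3y] zero: DF = P = 4167/5000 ≈ 0.833400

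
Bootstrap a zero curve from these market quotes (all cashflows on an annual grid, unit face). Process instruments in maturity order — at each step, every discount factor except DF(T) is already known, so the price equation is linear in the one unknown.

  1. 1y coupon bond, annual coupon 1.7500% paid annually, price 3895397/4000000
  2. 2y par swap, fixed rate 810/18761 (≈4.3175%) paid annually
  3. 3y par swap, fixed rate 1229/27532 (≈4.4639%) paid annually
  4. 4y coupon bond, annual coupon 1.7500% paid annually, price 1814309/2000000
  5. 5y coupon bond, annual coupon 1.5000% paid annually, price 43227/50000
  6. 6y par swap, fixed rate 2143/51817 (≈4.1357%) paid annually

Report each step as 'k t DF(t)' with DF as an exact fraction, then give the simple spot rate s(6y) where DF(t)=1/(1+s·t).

1 1 9571/10000
2 2 919/1000
3 3 8771/10000
4 4 4221/5000
5 5 3993/5000
6 6 7857/10000
s(6y) = (1/(7857/10000) − 1)/(6) = 2143/47142 ≈ 4.5458%

step 1 [1y] bond c/1=7/400: DF=(3895397/4000000 − 7/400·(0))/(1+7/400) = 9571/10000 ≈ 0.957100
step 2 [2y] swap r/1=810/18761: DF=(1 − 810/18761·(0.957100))/(1+810/18761) = 919/1000 ≈ 0.919000
step 3 [3y] swap r/1=1229/27532: DF=(1 − 1229/27532·(0.957100+0.919000))/(1+1229/27532) = 8771/10000 ≈ 0.877100
step 4 [4y] bond c/1=7/400: DF=(1814309/2000000 − 7/400·(0.957100+0.919000+0.877100))/(1+7/400) = 4221/5000 ≈ 0.844200
step 5 [5y] bond c/1=3/200: DF=(43227/50000 − 3/200·(0.957100+0.919000+0.877100+0.844200))/(1+3/200) = 3993/5000 ≈ 0.798600
step 6 [6y] swap r/1=2143/51817: DF=(1 − 2143/51817·(0.957100+0.919000+0.877100+0.844200+0.798600))/(1+2143/51817) = 7857/10000 ≈ 0.785700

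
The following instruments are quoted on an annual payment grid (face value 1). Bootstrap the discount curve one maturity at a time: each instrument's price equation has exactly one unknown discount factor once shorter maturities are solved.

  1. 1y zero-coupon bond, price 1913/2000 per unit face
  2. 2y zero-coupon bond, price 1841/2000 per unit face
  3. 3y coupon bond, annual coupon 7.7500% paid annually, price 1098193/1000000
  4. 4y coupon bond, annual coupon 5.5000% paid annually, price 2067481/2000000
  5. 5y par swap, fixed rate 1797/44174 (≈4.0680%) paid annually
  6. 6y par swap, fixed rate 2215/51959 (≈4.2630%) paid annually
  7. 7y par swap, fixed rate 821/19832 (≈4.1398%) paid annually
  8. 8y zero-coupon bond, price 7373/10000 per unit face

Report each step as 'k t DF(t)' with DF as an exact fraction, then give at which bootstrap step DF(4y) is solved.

step 1 [1y] zero: DF = P = 1913/2000 ≈ 0.956500
step 2 [2y] zero: DF = P = 1841/2000 ≈ 0.920500
step 3 [3y] bond c/1=31/400: DF=(1098193/1000000 − 31/400·(0.956500+0.920500))/(1+31/400) = 4421/5000 ≈ 0.884200
step 4 [4y] bond c/1=11/200: DF=(2067481/2000000 − 11/200·(0.956500+0.920500+0.884200))/(1+11/200) = 8359/10000 ≈ 0.835900
step 5 [5y] swap r/1=1797/44174: DF=(1 − 1797/44174·(0.956500+0.920500+0.884200+0.835900))/(1+1797/44174) = 8203/10000 ≈ 0.820300
step 6 [6y] swap r/1=2215/51959: DF=(1 − 2215/51959·(0.956500+0.920500+0.884200+0.835900+0.820300))/(1+2215/51959) = 1557/2000 ≈ 0.778500
step 7 [7y] swap r/1=821/19832: DF=(1 − 821/19832·(0.956500+0.920500+0.884200+0.835900+0.820300+0.778500))/(1+821/19832) = 7537/10000 ≈ 0.753700
step 8 [8y] zero: DF = P = 7373/10000 ≈ 0.737300

1 1 1913/2000
2 2 1841/2000
3 3 4421/5000
4 4 8359/10000
5 5 8203/10000
6 6 1557/2000
7 7 7537/10000
8 8 7373/10000
DF(4y) is solved at step 4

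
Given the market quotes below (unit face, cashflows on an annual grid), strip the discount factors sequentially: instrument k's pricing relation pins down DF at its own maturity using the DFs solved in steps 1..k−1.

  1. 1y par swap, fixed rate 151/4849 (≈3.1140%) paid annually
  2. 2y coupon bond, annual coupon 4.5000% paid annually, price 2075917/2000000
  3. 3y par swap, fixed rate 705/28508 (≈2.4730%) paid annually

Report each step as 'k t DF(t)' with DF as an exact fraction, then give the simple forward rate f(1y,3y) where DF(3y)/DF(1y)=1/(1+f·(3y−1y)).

step 1 [1y] swap r/1=151/4849: DF=(1 − 151/4849·(0))/(1+151/4849) = 4849/5000 ≈ 0.969800
step 2 [2y] bond c/1=9/200: DF=(2075917/2000000 − 9/200·(0.969800))/(1+9/200) = 1903/2000 ≈ 0.951500
step 3 [3y] swap r/1=705/28508: DF=(1 − 705/28508·(0.969800+0.951500))/(1+705/28508) = 1859/2000 ≈ 0.929500

1 1 4849/5000
2 2 1903/2000
3 3 1859/2000
f(1y,3y) = ((4849/5000)/(1859/2000) − 1)/(2) = 31/1430 ≈ 2.1678%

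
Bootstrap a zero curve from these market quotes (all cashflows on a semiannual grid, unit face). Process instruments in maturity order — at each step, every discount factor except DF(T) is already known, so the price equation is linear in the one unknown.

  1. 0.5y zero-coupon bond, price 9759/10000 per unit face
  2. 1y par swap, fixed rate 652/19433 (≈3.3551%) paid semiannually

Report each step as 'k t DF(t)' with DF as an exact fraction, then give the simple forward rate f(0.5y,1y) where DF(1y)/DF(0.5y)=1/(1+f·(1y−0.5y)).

step 1 [0.5y] zero: DF = P = 9759/10000 ≈ 0.975900
step 2 [1y] swap r/2=326/19433: DF=(1 − 326/19433·(0.975900))/(1+326/19433) = 4837/5000 ≈ 0.967400

1 1/2 9759/10000
2 1 4837/5000
f(0.5y,1y) = ((9759/10000)/(4837/5000) − 1)/(1/2) = 85/4837 ≈ 1.7573%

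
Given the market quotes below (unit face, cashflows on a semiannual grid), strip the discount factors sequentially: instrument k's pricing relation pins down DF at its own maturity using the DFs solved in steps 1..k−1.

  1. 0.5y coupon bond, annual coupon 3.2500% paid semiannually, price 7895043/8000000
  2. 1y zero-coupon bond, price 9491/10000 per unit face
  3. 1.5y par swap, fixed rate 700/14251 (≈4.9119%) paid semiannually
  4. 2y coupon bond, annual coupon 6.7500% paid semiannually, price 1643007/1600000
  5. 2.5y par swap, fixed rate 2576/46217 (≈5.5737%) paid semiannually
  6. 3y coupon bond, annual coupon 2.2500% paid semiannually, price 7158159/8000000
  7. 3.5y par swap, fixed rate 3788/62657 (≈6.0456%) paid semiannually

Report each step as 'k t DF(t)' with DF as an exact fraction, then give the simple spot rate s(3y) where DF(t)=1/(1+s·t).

1 1/2 9711/10000
2 1 9491/10000
3 3/2 93/100
4 2 9003/10000
5 5/2 1089/1250
6 3 4167/5000
7 7/2 4053/5000
s(3y) = (1/(4167/5000) − 1)/(3) = 833/12501 ≈ 6.6635%

step 1 [0.5y] bond c/2=13/800: DF=(7895043/8000000 − 13/800·(0))/(1+13/800) = 9711/10000 ≈ 0.971100
step 2 [1y] zero: DF = P = 9491/10000 ≈ 0.949100
step 3 [1.5y] swap r/2=350/14251: DF=(1 − 350/14251·(0.971100+0.949100))/(1+350/14251) = 93/100 ≈ 0.930000
step 4 [2y] bond c/2=27/800: DF=(1643007/1600000 − 27/800·(0.971100+0.949100+0.930000))/(1+27/800) = 9003/10000 ≈ 0.900300
step 5 [2.5y] swap r/2=1288/46217: DF=(1 − 1288/46217·(0.971100+0.949100+0.930000+0.900300))/(1+1288/46217) = 1089/1250 ≈ 0.871200
step 6 [3y] bond c/2=9/800: DF=(7158159/8000000 − 9/800·(0.971100+0.949100+0.930000+0.900300+0.871200))/(1+9/800) = 4167/5000 ≈ 0.833400
step 7 [3.5y] swap r/2=1894/62657: DF=(1 − 1894/62657·(0.971100+0.949100+0.930000+0.900300+0.871200+0.833400))/(1+1894/62657) = 4053/5000 ≈ 0.810600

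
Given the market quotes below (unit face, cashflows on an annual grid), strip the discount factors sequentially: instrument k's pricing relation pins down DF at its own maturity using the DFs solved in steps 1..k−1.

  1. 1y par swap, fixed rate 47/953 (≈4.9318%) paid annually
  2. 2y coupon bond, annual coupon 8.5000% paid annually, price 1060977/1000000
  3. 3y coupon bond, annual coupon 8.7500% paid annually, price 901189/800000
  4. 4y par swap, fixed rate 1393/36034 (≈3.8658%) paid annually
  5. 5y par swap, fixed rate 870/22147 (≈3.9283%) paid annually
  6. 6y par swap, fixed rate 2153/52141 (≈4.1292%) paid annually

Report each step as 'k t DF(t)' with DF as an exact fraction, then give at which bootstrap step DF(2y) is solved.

step 1 [1y] swap r/1=47/953: DF=(1 − 47/953·(0))/(1+47/953) = 953/1000 ≈ 0.953000
step 2 [2y] bond c/1=17/200: DF=(1060977/1000000 − 17/200·(0.953000))/(1+17/200) = 1129/1250 ≈ 0.903200
step 3 [3y] bond c/1=7/80: DF=(901189/800000 − 7/80·(0.953000+0.903200))/(1+7/80) = 1773/2000 ≈ 0.886500
step 4 [4y] swap r/1=1393/36034: DF=(1 − 1393/36034·(0.953000+0.903200+0.886500))/(1+1393/36034) = 8607/10000 ≈ 0.860700
step 5 [5y] swap r/1=870/22147: DF=(1 − 870/22147·(0.953000+0.903200+0.886500+0.860700))/(1+870/22147) = 413/500 ≈ 0.826000
step 6 [6y] swap r/1=2153/52141: DF=(1 − 2153/52141·(0.953000+0.903200+0.886500+0.860700+0.826000))/(1+2153/52141) = 7847/10000 ≈ 0.784700

1 1 953/1000
2 2 1129/1250
3 3 1773/2000
4 4 8607/10000
5 5 413/500
6 6 7847/10000
DF(2y) is solved at step 2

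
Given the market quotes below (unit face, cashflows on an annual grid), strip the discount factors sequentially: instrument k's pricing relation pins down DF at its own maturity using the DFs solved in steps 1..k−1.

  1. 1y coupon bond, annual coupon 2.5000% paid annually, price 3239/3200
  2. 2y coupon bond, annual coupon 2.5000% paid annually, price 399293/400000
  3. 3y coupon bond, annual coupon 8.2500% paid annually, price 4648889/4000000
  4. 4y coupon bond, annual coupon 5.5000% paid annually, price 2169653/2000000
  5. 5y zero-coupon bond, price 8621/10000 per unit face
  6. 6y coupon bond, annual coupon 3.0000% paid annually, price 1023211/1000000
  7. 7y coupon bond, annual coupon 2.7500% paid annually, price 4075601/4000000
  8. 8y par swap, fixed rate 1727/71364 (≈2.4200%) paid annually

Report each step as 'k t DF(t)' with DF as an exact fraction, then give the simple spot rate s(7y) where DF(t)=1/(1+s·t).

step 1 [1y] bond c/1=1/40: DF=(3239/3200 − 1/40·(0))/(1+1/40) = 79/80 ≈ 0.987500
step 2 [2y] bond c/1=1/40: DF=(399293/400000 − 1/40·(0.987500))/(1+1/40) = 4749/5000 ≈ 0.949800
step 3 [3y] bond c/1=33/400: DF=(4648889/4000000 − 33/400·(0.987500+0.949800))/(1+33/400) = 463/500 ≈ 0.926000
step 4 [4y] bond c/1=11/200: DF=(2169653/2000000 − 11/200·(0.987500+0.949800+0.926000))/(1+11/200) = 879/1000 ≈ 0.879000
step 5 [5y] zero: DF = P = 8621/10000 ≈ 0.862100
step 6 [6y] bond c/1=3/100: DF=(1023211/1000000 − 3/100·(0.987500+0.949800+0.926000+0.879000+0.862100))/(1+3/100) = 8593/10000 ≈ 0.859300
step 7 [7y] bond c/1=11/400: DF=(4075601/4000000 − 11/400·(0.987500+0.949800+0.926000+0.879000+0.862100+0.859300))/(1+11/400) = 4227/5000 ≈ 0.845400
step 8 [8y] swap r/1=1727/71364: DF=(1 − 1727/71364·(0.987500+0.949800+0.926000+0.879000+0.862100+0.859300+0.845400))/(1+1727/71364) = 8273/10000 ≈ 0.827300

1 1 79/80
2 2 4749/5000
3 3 463/500
4 4 879/1000
5 5 8621/10000
6 6 8593/10000
7 7 4227/5000
8 8 8273/10000
s(7y) = (1/(4227/5000) − 1)/(7) = 773/29589 ≈ 2.6125%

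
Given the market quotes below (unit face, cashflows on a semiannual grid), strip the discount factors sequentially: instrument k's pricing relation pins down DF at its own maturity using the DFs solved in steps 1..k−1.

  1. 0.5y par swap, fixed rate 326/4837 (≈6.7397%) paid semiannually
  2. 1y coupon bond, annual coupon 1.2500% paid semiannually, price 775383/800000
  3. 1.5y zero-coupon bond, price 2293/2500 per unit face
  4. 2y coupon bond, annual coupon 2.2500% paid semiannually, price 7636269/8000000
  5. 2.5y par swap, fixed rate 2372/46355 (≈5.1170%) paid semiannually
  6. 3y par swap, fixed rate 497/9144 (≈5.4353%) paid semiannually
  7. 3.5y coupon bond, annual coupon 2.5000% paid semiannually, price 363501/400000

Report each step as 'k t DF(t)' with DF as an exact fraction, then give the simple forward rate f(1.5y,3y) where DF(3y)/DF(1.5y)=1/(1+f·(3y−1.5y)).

step 1 [0.5y] swap r/2=163/4837: DF=(1 − 163/4837·(0))/(1+163/4837) = 4837/5000 ≈ 0.967400
step 2 [1y] bond c/2=1/160: DF=(775383/800000 − 1/160·(0.967400))/(1+1/160) = 2393/2500 ≈ 0.957200
step 3 [1.5y] zero: DF = P = 2293/2500 ≈ 0.917200
step 4 [2y] bond c/2=9/800: DF=(7636269/8000000 − 9/800·(0.967400+0.957200+0.917200))/(1+9/800) = 9123/10000 ≈ 0.912300
step 5 [2.5y] swap r/2=1186/46355: DF=(1 − 1186/46355·(0.967400+0.957200+0.917200+0.912300))/(1+1186/46355) = 4407/5000 ≈ 0.881400
step 6 [3y] swap r/2=497/18288: DF=(1 − 497/18288·(0.967400+0.957200+0.917200+0.912300+0.881400))/(1+497/18288) = 8509/10000 ≈ 0.850900
step 7 [3.5y] bond c/2=1/80: DF=(363501/400000 − 1/80·(0.967400+0.957200+0.917200+0.912300+0.881400+0.850900))/(1+1/80) = 4149/5000 ≈ 0.829800

1 1/2 4837/5000
2 1 2393/2500
3 3/2 2293/2500
4 2 9123/10000
5 5/2 4407/5000
6 3 8509/10000
7 7/2 4149/5000
f(1.5y,3y) = ((2293/2500)/(8509/10000) − 1)/(3/2) = 442/8509 ≈ 5.1945%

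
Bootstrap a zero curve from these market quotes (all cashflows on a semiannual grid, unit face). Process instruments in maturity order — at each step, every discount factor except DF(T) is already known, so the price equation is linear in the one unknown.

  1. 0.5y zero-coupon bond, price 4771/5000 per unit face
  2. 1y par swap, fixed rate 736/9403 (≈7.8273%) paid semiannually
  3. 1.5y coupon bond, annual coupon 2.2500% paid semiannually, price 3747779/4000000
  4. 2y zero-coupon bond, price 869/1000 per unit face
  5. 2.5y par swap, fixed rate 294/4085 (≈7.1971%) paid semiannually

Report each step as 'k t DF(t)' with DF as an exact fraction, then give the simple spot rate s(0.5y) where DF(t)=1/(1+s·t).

step 1 [0.5y] zero: DF = P = 4771/5000 ≈ 0.954200
step 2 [1y] swap r/2=368/9403: DF=(1 − 368/9403·(0.954200))/(1+368/9403) = 579/625 ≈ 0.926400
step 3 [1.5y] bond c/2=9/800: DF=(3747779/4000000 − 9/800·(0.954200+0.926400))/(1+9/800) = 566/625 ≈ 0.905600
step 4 [2y] zero: DF = P = 869/1000 ≈ 0.869000
step 5 [2.5y] swap r/2=147/4085: DF=(1 − 147/4085·(0.954200+0.926400+0.905600+0.869000))/(1+147/4085) = 8383/10000 ≈ 0.838300

1 1/2 4771/5000
2 1 579/625
3 3/2 566/625
4 2 869/1000
5 5/2 8383/10000
s(0.5y) = (1/(4771/5000) − 1)/(1/2) = 458/4771 ≈ 9.5997%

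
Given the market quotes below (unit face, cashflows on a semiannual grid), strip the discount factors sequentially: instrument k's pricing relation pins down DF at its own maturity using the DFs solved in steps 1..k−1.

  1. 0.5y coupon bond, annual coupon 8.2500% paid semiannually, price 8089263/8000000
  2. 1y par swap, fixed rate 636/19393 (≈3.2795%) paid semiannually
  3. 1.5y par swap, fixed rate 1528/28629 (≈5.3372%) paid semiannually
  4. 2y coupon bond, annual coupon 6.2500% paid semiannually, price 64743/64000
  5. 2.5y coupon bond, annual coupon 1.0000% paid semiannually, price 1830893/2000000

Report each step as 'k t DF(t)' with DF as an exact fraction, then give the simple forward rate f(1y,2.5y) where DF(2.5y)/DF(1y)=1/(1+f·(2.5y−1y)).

1 1/2 9711/10000
2 1 4841/5000
3 3/2 2309/2500
4 2 4471/5000
5 5/2 4461/5000
f(1y,2.5y) = ((4841/5000)/(4461/5000) − 1)/(3/2) = 760/13383 ≈ 5.6788%

step 1 [0.5y] bond c/2=33/800: DF=(8089263/8000000 − 33/800·(0))/(1+33/800) = 9711/10000 ≈ 0.971100
step 2 [1y] swap r/2=318/19393: DF=(1 − 318/19393·(0.971100))/(1+318/19393) = 4841/5000 ≈ 0.968200
step 3 [1.5y] swap r/2=764/28629: DF=(1 − 764/28629·(0.971100+0.968200))/(1+764/28629) = 2309/2500 ≈ 0.923600
step 4 [2y] bond c/2=1/32: DF=(64743/64000 − 1/32·(0.971100+0.968200+0.923600))/(1+1/32) = 4471/5000 ≈ 0.894200
step 5 [2.5y] bond c/2=1/200: DF=(1830893/2000000 − 1/200·(0.971100+0.968200+0.923600+0.894200))/(1+1/200) = 4461/5000 ≈ 0.892200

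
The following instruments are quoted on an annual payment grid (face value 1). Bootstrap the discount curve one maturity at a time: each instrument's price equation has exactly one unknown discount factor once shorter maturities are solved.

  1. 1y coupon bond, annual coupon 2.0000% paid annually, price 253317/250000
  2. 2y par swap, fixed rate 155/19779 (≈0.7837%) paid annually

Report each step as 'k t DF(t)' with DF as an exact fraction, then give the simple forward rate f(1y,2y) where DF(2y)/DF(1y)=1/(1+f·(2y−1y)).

1 1 4967/5000
2 2 1969/2000
f(1y,2y) = ((4967/5000)/(1969/2000) − 1)/(1) = 89/9845 ≈ 0.9040%

step 1 [1y] bond c/1=1/50: DF=(253317/250000 − 1/50·(0))/(1+1/50) = 4967/5000 ≈ 0.993400
step 2 [2y] swap r/1=155/19779: DF=(1 − 155/19779·(0.993400))/(1+155/19779) = 1969/2000 ≈ 0.984500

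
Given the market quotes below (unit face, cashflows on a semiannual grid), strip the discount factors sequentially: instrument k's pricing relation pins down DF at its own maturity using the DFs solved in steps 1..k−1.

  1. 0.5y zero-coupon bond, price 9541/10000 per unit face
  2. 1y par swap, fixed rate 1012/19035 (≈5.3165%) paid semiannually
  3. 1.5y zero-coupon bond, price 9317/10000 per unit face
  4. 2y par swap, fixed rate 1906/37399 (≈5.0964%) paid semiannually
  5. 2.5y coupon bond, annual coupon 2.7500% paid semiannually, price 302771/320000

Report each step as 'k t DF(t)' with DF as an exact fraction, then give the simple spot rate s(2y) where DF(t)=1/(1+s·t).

step 1 [0.5y] zero: DF = P = 9541/10000 ≈ 0.954100
step 2 [1y] swap r/2=506/19035: DF=(1 − 506/19035·(0.954100))/(1+506/19035) = 4747/5000 ≈ 0.949400
step 3 [1.5y] zero: DF = P = 9317/10000 ≈ 0.931700
step 4 [2y] swap r/2=953/37399: DF=(1 − 953/37399·(0.954100+0.949400+0.931700))/(1+953/37399) = 9047/10000 ≈ 0.904700
step 5 [2.5y] bond c/2=11/800: DF=(302771/320000 − 11/800·(0.954100+0.949400+0.931700+0.904700))/(1+11/800) = 4413/5000 ≈ 0.882600

1 1/2 9541/10000
2 1 4747/5000
3 3/2 9317/10000
4 2 9047/10000
5 5/2 4413/5000
s(2y) = (1/(9047/10000) − 1)/(2) = 953/18094 ≈ 5.2669%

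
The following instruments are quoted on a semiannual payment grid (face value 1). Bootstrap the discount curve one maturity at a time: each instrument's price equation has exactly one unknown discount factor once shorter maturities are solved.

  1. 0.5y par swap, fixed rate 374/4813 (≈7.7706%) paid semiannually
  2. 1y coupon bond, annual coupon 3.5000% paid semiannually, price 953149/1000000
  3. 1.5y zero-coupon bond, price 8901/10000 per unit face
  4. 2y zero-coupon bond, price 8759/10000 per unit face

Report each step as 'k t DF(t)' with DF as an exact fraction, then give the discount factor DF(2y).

step 1 [0.5y] swap r/2=187/4813: DF=(1 − 187/4813·(0))/(1+187/4813) = 4813/5000 ≈ 0.962600
step 2 [1y] bond c/2=7/400: DF=(953149/1000000 − 7/400·(0.962600))/(1+7/400) = 4601/5000 ≈ 0.920200
step 3 [1.5y] zero: DF = P = 8901/10000 ≈ 0.890100
step 4 [2y] zero: DF = P = 8759/10000 ≈ 0.875900

1 1/2 4813/5000
2 1 4601/5000
3 3/2 8901/10000
4 2 8759/10000
DF(2y) = 8759/10000 ≈ 0.875900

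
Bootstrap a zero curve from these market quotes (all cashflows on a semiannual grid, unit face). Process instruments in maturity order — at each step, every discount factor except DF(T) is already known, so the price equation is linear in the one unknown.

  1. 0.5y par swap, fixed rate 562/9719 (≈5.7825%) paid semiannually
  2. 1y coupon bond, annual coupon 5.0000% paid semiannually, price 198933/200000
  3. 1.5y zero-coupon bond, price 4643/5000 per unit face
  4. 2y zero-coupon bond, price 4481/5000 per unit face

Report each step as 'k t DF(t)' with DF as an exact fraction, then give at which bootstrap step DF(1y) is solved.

1 1/2 9719/10000
2 1 9467/10000
3 3/2 4643/5000
4 2 4481/5000
DF(1y) is solved at step 2

step 1 [0.5y] swap r/2=281/9719: DF=(1 − 281/9719·(0))/(1+281/9719) = 9719/10000 ≈ 0.971900
step 2 [1y] bond c/2=1/40: DF=(198933/200000 − 1/40·(0.971900))/(1+1/40) = 9467/10000 ≈ 0.946700
step 3 [1.5y] zero: DF = P = 4643/5000 ≈ 0.928600
step 4 [2y] zero: DF = P = 4481/5000 ≈ 0.896200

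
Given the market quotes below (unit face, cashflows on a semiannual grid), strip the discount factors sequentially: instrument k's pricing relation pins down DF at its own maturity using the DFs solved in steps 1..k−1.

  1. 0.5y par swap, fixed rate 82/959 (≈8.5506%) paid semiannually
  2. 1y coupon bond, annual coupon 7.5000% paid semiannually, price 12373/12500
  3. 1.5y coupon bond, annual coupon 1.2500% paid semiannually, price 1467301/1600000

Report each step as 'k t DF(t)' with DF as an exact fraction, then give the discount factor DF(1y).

1 1/2 959/1000
2 1 4597/5000
3 3/2 8997/10000
DF(1y) = 4597/5000 ≈ 0.919400

step 1 [0.5y] swap r/2=41/959: DF=(1 − 41/959·(0))/(1+41/959) = 959/1000 ≈ 0.959000
step 2 [1y] bond c/2=3/80: DF=(12373/12500 − 3/80·(0.959000))/(1+3/80) = 4597/5000 ≈ 0.919400
step 3 [1.5y] bond c/2=1/160: DF=(1467301/1600000 − 1/160·(0.959000+0.919400))/(1+1/160) = 8997/10000 ≈ 0.899700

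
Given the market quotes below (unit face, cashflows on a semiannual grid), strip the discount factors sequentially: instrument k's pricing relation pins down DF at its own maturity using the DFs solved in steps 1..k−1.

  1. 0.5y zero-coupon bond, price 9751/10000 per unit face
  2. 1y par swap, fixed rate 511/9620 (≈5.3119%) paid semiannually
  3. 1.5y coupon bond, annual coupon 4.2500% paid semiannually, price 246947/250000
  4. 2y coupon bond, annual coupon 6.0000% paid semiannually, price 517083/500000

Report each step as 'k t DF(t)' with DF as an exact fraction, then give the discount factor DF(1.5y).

1 1/2 9751/10000
2 1 9489/10000
3 3/2 1159/1250
4 2 921/1000
DF(1.5y) = 1159/1250 ≈ 0.927200

step 1 [0.5y] zero: DF = P = 9751/10000 ≈ 0.975100
step 2 [1y] swap r/2=511/19240: DF=(1 − 511/19240·(0.975100))/(1+511/19240) = 9489/10000 ≈ 0.948900
step 3 [1.5y] bond c/2=17/800: DF=(246947/250000 − 17/800·(0.975100+0.948900))/(1+17/800) = 1159/1250 ≈ 0.927200
step 4 [2y] bond c/2=3/100: DF=(517083/500000 − 3/100·(0.975100+0.948900+0.927200))/(1+3/100) = 921/1000 ≈ 0.921000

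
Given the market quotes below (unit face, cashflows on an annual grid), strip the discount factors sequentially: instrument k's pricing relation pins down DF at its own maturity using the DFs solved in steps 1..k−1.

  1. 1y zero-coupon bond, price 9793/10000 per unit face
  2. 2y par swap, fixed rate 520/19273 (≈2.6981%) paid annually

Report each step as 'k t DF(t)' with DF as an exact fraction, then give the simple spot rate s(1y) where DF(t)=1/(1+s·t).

1 1 9793/10000
2 2 237/250
s(1y) = (1/(9793/10000) − 1)/(1) = 207/9793 ≈ 2.1138%

step 1 [1y] zero: DF = P = 9793/10000 ≈ 0.979300
step 2 [2y] swap r/1=520/19273: DF=(1 − 520/19273·(0.979300))/(1+520/19273) = 237/250 ≈ 0.948000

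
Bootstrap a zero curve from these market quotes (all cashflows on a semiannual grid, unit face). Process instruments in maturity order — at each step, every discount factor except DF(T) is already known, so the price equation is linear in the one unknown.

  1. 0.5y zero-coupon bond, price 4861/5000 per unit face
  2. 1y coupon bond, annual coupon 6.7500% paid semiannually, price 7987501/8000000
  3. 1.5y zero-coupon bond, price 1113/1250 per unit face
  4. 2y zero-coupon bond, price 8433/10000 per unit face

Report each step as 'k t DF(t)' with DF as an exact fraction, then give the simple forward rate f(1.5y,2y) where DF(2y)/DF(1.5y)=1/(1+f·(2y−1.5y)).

step 1 [0.5y] zero: DF = P = 4861/5000 ≈ 0.972200
step 2 [1y] bond c/2=27/800: DF=(7987501/8000000 − 27/800·(0.972200))/(1+27/800) = 9341/10000 ≈ 0.934100
step 3 [1.5y] zero: DF = P = 1113/1250 ≈ 0.890400
step 4 [2y] zero: DF = P = 8433/10000 ≈ 0.843300

1 1/2 4861/5000
2 1 9341/10000
3 3/2 1113/1250
4 2 8433/10000
f(1.5y,2y) = ((1113/1250)/(8433/10000) − 1)/(1/2) = 314/2811 ≈ 11.1704%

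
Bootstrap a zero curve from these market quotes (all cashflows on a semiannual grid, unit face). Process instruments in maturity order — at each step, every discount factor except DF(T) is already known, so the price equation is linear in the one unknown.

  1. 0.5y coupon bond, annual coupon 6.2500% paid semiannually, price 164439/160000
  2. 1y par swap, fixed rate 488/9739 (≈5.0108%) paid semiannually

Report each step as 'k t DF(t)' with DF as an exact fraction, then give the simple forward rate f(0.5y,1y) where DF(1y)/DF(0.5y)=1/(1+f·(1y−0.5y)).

step 1 [0.5y] bond c/2=1/32: DF=(164439/160000 − 1/32·(0))/(1+1/32) = 4983/5000 ≈ 0.996600
step 2 [1y] swap r/2=244/9739: DF=(1 − 244/9739·(0.996600))/(1+244/9739) = 1189/1250 ≈ 0.951200

1 1/2 4983/5000
2 1 1189/1250
f(0.5y,1y) = ((4983/5000)/(1189/1250) − 1)/(1/2) = 227/2378 ≈ 9.5458%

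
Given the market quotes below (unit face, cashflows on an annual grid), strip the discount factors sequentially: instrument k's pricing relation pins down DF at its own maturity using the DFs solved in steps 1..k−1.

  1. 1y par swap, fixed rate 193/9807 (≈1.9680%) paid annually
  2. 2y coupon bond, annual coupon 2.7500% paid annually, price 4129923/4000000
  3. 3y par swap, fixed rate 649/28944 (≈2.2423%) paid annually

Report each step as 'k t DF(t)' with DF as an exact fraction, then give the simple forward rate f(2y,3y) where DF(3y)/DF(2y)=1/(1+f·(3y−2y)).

step 1 [1y] swap r/1=193/9807: DF=(1 − 193/9807·(0))/(1+193/9807) = 9807/10000 ≈ 0.980700
step 2 [2y] bond c/1=11/400: DF=(4129923/4000000 − 11/400·(0.980700))/(1+11/400) = 4893/5000 ≈ 0.978600
step 3 [3y] swap r/1=649/28944: DF=(1 − 649/28944·(0.980700+0.978600))/(1+649/28944) = 9351/10000 ≈ 0.935100

1 1 9807/10000
2 2 4893/5000
3 3 9351/10000
f(2y,3y) = ((4893/5000)/(9351/10000) − 1)/(1) = 145/3117 ≈ 4.6519%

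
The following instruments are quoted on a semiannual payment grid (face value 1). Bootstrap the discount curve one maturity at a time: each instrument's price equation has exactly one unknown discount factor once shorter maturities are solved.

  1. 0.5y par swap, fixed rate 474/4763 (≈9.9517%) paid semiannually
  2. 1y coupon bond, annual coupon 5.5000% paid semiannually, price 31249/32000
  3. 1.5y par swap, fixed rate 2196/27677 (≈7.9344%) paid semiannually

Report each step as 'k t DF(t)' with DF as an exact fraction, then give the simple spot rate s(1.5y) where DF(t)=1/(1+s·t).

step 1 [0.5y] swap r/2=237/4763: DF=(1 − 237/4763·(0))/(1+237/4763) = 4763/5000 ≈ 0.952600
step 2 [1y] bond c/2=11/400: DF=(31249/32000 − 11/400·(0.952600))/(1+11/400) = 9249/10000 ≈ 0.924900
step 3 [1.5y] swap r/2=1098/27677: DF=(1 − 1098/27677·(0.952600+0.924900))/(1+1098/27677) = 4451/5000 ≈ 0.890200

1 1/2 4763/5000
2 1 9249/10000
3 3/2 4451/5000
s(1.5y) = (1/(4451/5000) − 1)/(3/2) = 366/4451 ≈ 8.2229%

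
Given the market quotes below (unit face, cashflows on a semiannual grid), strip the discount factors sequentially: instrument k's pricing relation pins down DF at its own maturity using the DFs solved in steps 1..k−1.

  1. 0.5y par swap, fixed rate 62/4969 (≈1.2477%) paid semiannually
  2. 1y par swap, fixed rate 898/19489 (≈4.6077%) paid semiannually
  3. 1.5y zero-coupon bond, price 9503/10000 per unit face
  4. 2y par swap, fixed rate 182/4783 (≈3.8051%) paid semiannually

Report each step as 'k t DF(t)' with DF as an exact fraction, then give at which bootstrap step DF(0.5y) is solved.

step 1 [0.5y] swap r/2=31/4969: DF=(1 − 31/4969·(0))/(1+31/4969) = 4969/5000 ≈ 0.993800
step 2 [1y] swap r/2=449/19489: DF=(1 − 449/19489·(0.993800))/(1+449/19489) = 9551/10000 ≈ 0.955100
step 3 [1.5y] zero: DF = P = 9503/10000 ≈ 0.950300
step 4 [2y] swap r/2=91/4783: DF=(1 − 91/4783·(0.993800+0.955100+0.950300))/(1+91/4783) = 1159/1250 ≈ 0.927200

1 1/2 4969/5000
2 1 9551/10000
3 3/2 9503/10000
4 2 1159/1250
DF(0.5y) is solved at step 1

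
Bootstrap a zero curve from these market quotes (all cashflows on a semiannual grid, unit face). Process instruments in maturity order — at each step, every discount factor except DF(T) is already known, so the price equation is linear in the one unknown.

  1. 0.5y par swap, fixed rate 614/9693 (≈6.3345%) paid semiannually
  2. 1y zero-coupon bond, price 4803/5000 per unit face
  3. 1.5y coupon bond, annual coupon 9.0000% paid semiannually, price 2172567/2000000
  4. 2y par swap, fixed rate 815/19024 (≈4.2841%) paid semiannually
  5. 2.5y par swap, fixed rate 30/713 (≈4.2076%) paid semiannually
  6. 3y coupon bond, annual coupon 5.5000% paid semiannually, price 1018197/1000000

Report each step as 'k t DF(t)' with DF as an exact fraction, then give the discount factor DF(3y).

step 1 [0.5y] swap r/2=307/9693: DF=(1 − 307/9693·(0))/(1+307/9693) = 9693/10000 ≈ 0.969300
step 2 [1y] zero: DF = P = 4803/5000 ≈ 0.960600
step 3 [1.5y] bond c/2=9/200: DF=(2172567/2000000 − 9/200·(0.969300+0.960600))/(1+9/200) = 2391/2500 ≈ 0.956400
step 4 [2y] swap r/2=815/38048: DF=(1 − 815/38048·(0.969300+0.960600+0.956400))/(1+815/38048) = 1837/2000 ≈ 0.918500
step 5 [2.5y] swap r/2=15/713: DF=(1 − 15/713·(0.969300+0.960600+0.956400+0.918500))/(1+15/713) = 901/1000 ≈ 0.901000
step 6 [3y] bond c/2=11/400: DF=(1018197/1000000 − 11/400·(0.969300+0.960600+0.956400+0.918500+0.901000))/(1+11/400) = 173/200 ≈ 0.865000

1 1/2 9693/10000
2 1 4803/5000
3 3/2 2391/2500
4 2 1837/2000
5 5/2 901/1000
6 3 173/200
DF(3y) = 173/200 ≈ 0.865000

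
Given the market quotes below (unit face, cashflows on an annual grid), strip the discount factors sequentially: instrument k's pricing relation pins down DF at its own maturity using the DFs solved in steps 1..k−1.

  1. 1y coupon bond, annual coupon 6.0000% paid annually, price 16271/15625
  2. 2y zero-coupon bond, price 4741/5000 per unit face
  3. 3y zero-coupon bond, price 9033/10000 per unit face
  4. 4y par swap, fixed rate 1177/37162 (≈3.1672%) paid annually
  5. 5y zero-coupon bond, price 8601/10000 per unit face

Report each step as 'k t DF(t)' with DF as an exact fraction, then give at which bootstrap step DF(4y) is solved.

1 1 614/625
2 2 4741/5000
3 3 9033/10000
4 4 8823/10000
5 5 8601/10000
DF(4y) is solved at step 4

step 1 [1y] bond c/1=3/50: DF=(16271/15625 − 3/50·(0))/(1+3/50) = 614/625 ≈ 0.982400
step 2 [2y] zero: DF = P = 4741/5000 ≈ 0.948200
step 3 [3y] zero: DF = P = 9033/10000 ≈ 0.903300
step 4 [4y] swap r/1=1177/37162: DF=(1 − 1177/37162·(0.982400+0.948200+0.903300))/(1+1177/37162) = 8823/10000 ≈ 0.882300
step 5 [5y] zero: DF = P = 8601/10000 ≈ 0.860100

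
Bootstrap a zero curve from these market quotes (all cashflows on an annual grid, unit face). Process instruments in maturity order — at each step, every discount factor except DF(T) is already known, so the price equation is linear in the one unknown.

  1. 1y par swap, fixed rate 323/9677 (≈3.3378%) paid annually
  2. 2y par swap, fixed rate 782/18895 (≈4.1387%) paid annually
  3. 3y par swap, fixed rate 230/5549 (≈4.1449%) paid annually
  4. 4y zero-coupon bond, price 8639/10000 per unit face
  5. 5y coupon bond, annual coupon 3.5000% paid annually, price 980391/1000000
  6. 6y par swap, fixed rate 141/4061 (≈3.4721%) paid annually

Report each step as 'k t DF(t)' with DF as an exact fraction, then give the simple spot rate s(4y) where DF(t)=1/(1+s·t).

step 1 [1y] swap r/1=323/9677: DF=(1 − 323/9677·(0))/(1+323/9677) = 9677/10000 ≈ 0.967700
step 2 [2y] swap r/1=782/18895: DF=(1 − 782/18895·(0.967700))/(1+782/18895) = 4609/5000 ≈ 0.921800
step 3 [3y] swap r/1=230/5549: DF=(1 − 230/5549·(0.967700+0.921800))/(1+230/5549) = 177/200 ≈ 0.885000
step 4 [4y] zero: DF = P = 8639/10000 ≈ 0.863900
step 5 [5y] bond c/1=7/200: DF=(980391/1000000 − 7/200·(0.967700+0.921800+0.885000+0.863900))/(1+7/200) = 4121/5000 ≈ 0.824200
step 6 [6y] swap r/1=141/4061: DF=(1 − 141/4061·(0.967700+0.921800+0.885000+0.863900+0.824200))/(1+141/4061) = 8167/10000 ≈ 0.816700

1 1 9677/10000
2 2 4609/5000
3 3 177/200
4 4 8639/10000
5 5 4121/5000
6 6 8167/10000
s(4y) = (1/(8639/10000) − 1)/(4) = 1361/34556 ≈ 3.9385%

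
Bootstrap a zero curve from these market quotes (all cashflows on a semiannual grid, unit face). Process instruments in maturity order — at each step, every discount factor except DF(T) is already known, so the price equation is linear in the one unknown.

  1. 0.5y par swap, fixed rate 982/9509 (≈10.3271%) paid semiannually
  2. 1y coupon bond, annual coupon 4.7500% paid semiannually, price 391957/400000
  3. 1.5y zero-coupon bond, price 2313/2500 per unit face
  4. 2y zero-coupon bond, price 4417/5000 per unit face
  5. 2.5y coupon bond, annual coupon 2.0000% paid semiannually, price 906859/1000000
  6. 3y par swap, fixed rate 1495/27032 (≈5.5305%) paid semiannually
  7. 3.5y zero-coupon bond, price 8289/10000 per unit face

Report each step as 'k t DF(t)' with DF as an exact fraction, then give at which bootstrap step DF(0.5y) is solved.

step 1 [0.5y] swap r/2=491/9509: DF=(1 − 491/9509·(0))/(1+491/9509) = 9509/10000 ≈ 0.950900
step 2 [1y] bond c/2=19/800: DF=(391957/400000 − 19/800·(0.950900))/(1+19/800) = 9351/10000 ≈ 0.935100
step 3 [1.5y] zero: DF = P = 2313/2500 ≈ 0.925200
step 4 [2y] zero: DF = P = 4417/5000 ≈ 0.883400
step 5 [2.5y] bond c/2=1/100: DF=(906859/1000000 − 1/100·(0.950900+0.935100+0.925200+0.883400))/(1+1/100) = 8613/10000 ≈ 0.861300
step 6 [3y] swap r/2=1495/54064: DF=(1 − 1495/54064·(0.950900+0.935100+0.925200+0.883400+0.861300))/(1+1495/54064) = 1701/2000 ≈ 0.850500
step 7 [3.5y] zero: DF = P = 8289/10000 ≈ 0.828900

1 1/2 9509/10000
2 1 9351/10000
3 3/2 2313/2500
4 2 4417/5000
5 5/2 8613/10000
6 3 1701/2000
7 7/2 8289/10000
DF(0.5y) is solved at step 1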